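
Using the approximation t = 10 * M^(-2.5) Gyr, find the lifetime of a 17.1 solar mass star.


t = 10 * M^(-2.5) = 10 * 17.1^(-2.5) = 0.0083

0.0083 Gyr


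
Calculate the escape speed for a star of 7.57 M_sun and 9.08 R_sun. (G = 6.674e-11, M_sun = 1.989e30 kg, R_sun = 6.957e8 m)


M = 7.57 * 1.989e30 kg = 1.505673e+31 kg; R = 9.08 * 6.957e8 m = 6.316956e+09 m. v_esc = sqrt(2GM/R) = sqrt(2 * 6.674e-11 * 1.505673e+31 / 6.316956e+09) = 564052.4687

564052.4687 m/s


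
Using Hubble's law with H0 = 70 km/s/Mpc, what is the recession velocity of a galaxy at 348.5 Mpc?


v = H0 * d = 70 * 348.5 = 24395.0

24395.0 km/s


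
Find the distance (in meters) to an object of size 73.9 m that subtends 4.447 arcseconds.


D = size / theta_rad, theta_rad = 4.447 * pi/(180*3600) = 2.156e-05, D = 3.428e+06

3.428e+06 m


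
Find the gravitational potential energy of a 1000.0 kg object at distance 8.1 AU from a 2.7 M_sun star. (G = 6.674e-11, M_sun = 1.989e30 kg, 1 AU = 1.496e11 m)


M = 2.7 * 1.989e30 kg = 5.3703e+30 kg; r = 8.1 AU * 1.496e11 m/AU = 1.21176e+12 m. U = -GM*m/r = -(6.674e-11 * 5.3703e+30 * 1000.0) / 1.21176e+12 = -2.958e+11

-2.958e+11 J


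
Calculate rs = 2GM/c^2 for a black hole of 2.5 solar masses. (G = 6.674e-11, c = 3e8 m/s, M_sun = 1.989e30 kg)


M = 2.5 * 1.989e30 kg = 4.9725e+30 kg. rs = 2GM/c^2 = 2 * 6.674e-11 * 4.9725e+30 / (3e8)^2 = 7374.77

7374.77 m


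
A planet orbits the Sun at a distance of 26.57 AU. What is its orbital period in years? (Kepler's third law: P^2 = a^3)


P = a^(3/2) = 26.57^1.5 = 136.958

136.958 years


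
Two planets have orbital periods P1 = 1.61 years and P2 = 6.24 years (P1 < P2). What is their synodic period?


1/P_syn = |1/P1 - 1/P2| = |1/1.61 - 1/6.24| => P_syn = 2.1698

2.1698 years


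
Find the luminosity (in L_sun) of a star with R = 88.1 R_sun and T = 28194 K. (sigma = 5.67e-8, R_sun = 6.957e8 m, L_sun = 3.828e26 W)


R = 88.1 * 6.957e8 m = 6.129117e+10 m. L = 4*pi*R^2*sigma*T^4 = 4*pi*(6.129117e+10)^2 * 5.67e-8 * 28194^4 = 1.691280058e+33 W. L/L_sun = 1.691280058e+33 / 3.828e26 = 4.418e+06

4.418e+06 L_sun


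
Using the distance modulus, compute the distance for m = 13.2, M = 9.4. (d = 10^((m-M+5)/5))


d = 10^((m - M + 5)/5) = 10^((13.2 - 9.4 + 5)/5) = 57.544

57.544 pc


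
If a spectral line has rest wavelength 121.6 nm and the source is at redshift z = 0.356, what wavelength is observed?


lam_obs = lam_emit * (1 + z) = 121.6 * (1 + 0.356) = 164.8896

164.8896 nm


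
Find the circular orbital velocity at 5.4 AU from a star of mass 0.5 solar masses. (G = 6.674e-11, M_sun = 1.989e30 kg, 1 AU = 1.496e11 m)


v = sqrt(GM/r) = sqrt(6.674e-11 * 9.945e+29 / 8.078e+11) = 9064.2697

9064.2697 m/s


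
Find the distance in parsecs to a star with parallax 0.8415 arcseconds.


d = 1/p = 1/0.8415 = 1.1884

1.1884 pc


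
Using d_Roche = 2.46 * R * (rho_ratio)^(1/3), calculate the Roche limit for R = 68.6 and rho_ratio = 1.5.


d_Roche = 2.46 * 68.6 * 1.5^(1/3) = 193.1774

193.1774


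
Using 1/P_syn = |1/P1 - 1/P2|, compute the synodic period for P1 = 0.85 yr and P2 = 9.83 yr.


1/P_syn = |1/P1 - 1/P2| = |1/0.85 - 1/9.83| => P_syn = 0.9305

0.9305 years


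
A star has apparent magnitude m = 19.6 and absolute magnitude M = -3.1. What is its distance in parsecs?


d = 10^((m - M + 5)/5) = 10^((19.6 - -3.1 + 5)/5) = 346736.8505

346736.8505 pc


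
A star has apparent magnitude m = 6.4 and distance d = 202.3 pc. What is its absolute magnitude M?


M = m - 5*log10(d) + 5 = 6.4 - 5*log10(202.3) + 5 = -0.13

-0.13


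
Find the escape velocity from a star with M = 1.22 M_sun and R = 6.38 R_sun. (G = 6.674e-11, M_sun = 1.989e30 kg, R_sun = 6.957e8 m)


M = 1.22 * 1.989e30 kg = 2.42658e+30 kg; R = 6.38 * 6.957e8 m = 4.438566e+09 m. v_esc = sqrt(2GM/R) = sqrt(2 * 6.674e-11 * 2.42658e+30 / 4.438566e+09) = 270136.9952

270136.9952 m/s


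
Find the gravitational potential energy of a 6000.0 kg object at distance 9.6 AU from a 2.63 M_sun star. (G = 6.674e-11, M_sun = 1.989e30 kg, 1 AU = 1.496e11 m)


M = 2.63 * 1.989e30 kg = 5.23107e+30 kg; r = 9.6 AU * 1.496e11 m/AU = 1.43616e+12 m. U = -GM*m/r = -(6.674e-11 * 5.23107e+30 * 6000.0) / 1.43616e+12 = -1.459e+12

-1.459e+12 J


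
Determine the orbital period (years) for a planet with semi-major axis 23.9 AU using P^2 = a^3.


P = a^(3/2) = 23.9^1.5 = 116.8414

116.8414 years


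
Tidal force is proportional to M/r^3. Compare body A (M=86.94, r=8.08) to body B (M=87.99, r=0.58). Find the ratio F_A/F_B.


Ratio = (M1/r1^3) / (M2/r2^3) = (86.94/8.08^3) / (87.99/0.58^3) = 3.655e-04

3.655e-04


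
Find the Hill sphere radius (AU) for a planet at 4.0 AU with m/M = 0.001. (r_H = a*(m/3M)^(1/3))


r_H = a * (m/3M)^(1/3) = 4.0 * (0.001/3)^(1/3) = 0.2773

0.2773 AU


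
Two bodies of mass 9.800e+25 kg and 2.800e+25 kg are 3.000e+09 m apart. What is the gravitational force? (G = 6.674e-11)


F = G*m1*m2/r^2 = 6.674e-11 * 9.800e+25 * 2.800e+25 / (3.000e+09)^2 = 6.674e-11 * 2.744e+51 / 9.000e+18 = 2.035e+22

2.035e+22 N


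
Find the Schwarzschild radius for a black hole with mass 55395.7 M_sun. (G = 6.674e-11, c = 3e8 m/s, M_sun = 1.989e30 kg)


M = 55395.7 * 1.989e30 kg = 1.101820473e+35 kg. rs = 2GM/c^2 = 2 * 6.674e-11 * 1.101820473e+35 / (3e8)^2 = 1.634e+08

1.634e+08 m


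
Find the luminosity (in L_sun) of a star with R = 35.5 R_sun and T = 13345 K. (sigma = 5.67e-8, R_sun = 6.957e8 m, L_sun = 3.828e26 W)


R = 35.5 * 6.957e8 m = 2.469735e+10 m. L = 4*pi*R^2*sigma*T^4 = 4*pi*(2.469735e+10)^2 * 5.67e-8 * 13345^4 = 1.378376779e+31 W. L/L_sun = 1.378376779e+31 / 3.828e26 = 36007.7529

36007.7529 L_sun


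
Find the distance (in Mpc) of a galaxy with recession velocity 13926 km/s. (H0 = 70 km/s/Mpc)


d = v / H0 = 13926 / 70 = 198.9429

198.9429 Mpc


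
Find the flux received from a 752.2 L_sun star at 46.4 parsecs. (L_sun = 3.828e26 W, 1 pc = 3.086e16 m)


F = L / (4*pi*d^2) = 2.879e+29 / (4*pi*(1.432e+18)^2) = 1.118e-08

1.118e-08 W/m^2


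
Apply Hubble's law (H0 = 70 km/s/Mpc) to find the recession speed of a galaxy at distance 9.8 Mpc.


v = H0 * d = 70 * 9.8 = 686.0

686.0 km/s


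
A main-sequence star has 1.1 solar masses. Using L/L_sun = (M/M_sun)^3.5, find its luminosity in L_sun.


L/L_sun = (M/M_sun)^3.5 = 1.1^3.5 = 1.396

1.396 L_sun


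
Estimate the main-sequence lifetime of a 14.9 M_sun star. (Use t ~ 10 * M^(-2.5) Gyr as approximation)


t = 10 * M^(-2.5) = 10 * 14.9^(-2.5) = 0.0117

0.0117 Gyr


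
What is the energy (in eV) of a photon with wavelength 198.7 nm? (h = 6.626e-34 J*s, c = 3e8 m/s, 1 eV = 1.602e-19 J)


E = hc/lambda = 6.626e-34 * 3e8 / 1.987e-07 = 1.000e-18 J = 6.2447 eV

6.2447 eV


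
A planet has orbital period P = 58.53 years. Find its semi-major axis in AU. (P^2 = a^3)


a = P^(2/3) = 58.53^(2/3) = 15.0748

15.0748 AU


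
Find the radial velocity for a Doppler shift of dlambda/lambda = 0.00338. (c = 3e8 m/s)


v = (dlambda/lambda) * c = 0.00338 * 3e8 = 1.014e+06

1.014e+06 m/s


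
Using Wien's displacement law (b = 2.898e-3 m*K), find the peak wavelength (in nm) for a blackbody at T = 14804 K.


lam_max = b / T = 2.898e-3 / 14804 = 1.958e-07 m = 195.7579 nm

195.7579 nm


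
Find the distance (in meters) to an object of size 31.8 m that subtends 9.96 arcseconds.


D = size / theta_rad, theta_rad = 9.96 * pi/(180*3600) = 4.829e-05, D = 658556.3091

658556.3091 m


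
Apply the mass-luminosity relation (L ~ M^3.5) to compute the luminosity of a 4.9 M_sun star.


L/L_sun = (M/M_sun)^3.5 = 4.9^3.5 = 260.4272

260.4272 L_sun


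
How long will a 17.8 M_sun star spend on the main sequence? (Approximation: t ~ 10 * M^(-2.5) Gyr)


t = 10 * M^(-2.5) = 10 * 17.8^(-2.5) = 0.0075

0.0075 Gyr


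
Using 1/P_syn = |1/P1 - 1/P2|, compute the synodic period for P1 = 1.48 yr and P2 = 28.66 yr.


1/P_syn = |1/P1 - 1/P2| = |1/1.48 - 1/28.66| => P_syn = 1.5606

1.5606 years


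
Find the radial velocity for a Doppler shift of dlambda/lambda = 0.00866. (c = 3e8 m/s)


v = (dlambda/lambda) * c = 0.00866 * 3e8 = 2.598e+06

2.598e+06 m/s


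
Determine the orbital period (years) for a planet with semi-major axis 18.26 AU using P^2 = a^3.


P = a^(3/2) = 18.26^1.5 = 78.0281

78.0281 years


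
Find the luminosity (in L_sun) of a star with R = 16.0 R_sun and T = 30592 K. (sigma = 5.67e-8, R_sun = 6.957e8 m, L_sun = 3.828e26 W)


R = 16.0 * 6.957e8 m = 1.11312e+10 m. L = 4*pi*R^2*sigma*T^4 = 4*pi*(1.11312e+10)^2 * 5.67e-8 * 30592^4 = 7.732294334e+31 W. L/L_sun = 7.732294334e+31 / 3.828e26 = 201993.0599

201993.0599 L_sun


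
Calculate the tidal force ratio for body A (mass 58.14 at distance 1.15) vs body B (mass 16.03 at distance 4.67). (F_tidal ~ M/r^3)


Ratio = (M1/r1^3) / (M2/r2^3) = (58.14/1.15^3) / (16.03/4.67^3) = 242.8838

242.8838


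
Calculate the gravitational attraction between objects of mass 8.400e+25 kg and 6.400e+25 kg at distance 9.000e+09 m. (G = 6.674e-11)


F = G*m1*m2/r^2 = 6.674e-11 * 8.400e+25 * 6.400e+25 / (9.000e+09)^2 = 6.674e-11 * 5.376e+51 / 8.100e+19 = 4.430e+21

4.430e+21 N


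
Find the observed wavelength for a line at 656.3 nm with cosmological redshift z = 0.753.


lam_obs = lam_emit * (1 + z) = 656.3 * (1 + 0.753) = 1150.4939

1150.4939 nm


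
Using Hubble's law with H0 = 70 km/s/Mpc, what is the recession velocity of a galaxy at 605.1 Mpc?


v = H0 * d = 70 * 605.1 = 42357.0

42357.0 km/s


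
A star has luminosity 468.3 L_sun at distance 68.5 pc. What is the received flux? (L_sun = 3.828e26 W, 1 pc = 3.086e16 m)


F = L / (4*pi*d^2) = 1.793e+29 / (4*pi*(2.114e+18)^2) = 3.192e-09

3.192e-09 W/m^2


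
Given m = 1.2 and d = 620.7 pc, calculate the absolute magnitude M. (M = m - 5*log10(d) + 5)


M = m - 5*log10(d) + 5 = 1.2 - 5*log10(620.7) + 5 = -7.7644

-7.7644


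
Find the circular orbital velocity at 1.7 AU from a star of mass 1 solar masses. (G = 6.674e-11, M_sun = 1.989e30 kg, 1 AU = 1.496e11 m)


v = sqrt(GM/r) = sqrt(6.674e-11 * 1.989e+30 / 2.543e+11) = 22846.5294

22846.5294 m/s


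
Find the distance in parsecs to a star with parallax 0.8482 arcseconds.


d = 1/p = 1/0.8482 = 1.179

1.179 pc


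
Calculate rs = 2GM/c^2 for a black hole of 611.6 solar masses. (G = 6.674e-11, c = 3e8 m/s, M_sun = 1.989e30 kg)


M = 611.6 * 1.989e30 kg = 1.2164724e+33 kg. rs = 2GM/c^2 = 2 * 6.674e-11 * 1.2164724e+33 / (3e8)^2 = 1.804e+06

1.804e+06 m


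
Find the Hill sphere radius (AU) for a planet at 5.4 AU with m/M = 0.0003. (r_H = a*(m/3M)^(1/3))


r_H = a * (m/3M)^(1/3) = 5.4 * (0.0003/3)^(1/3) = 0.2506

0.2506 AU


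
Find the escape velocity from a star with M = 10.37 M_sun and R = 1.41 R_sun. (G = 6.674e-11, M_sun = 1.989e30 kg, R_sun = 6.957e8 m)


M = 10.37 * 1.989e30 kg = 2.062593e+31 kg; R = 1.41 * 6.957e8 m = 9.80937e+08 m. v_esc = sqrt(2GM/R) = sqrt(2 * 6.674e-11 * 2.062593e+31 / 9.80937e+08) = 1.675e+06

1.675e+06 m/s


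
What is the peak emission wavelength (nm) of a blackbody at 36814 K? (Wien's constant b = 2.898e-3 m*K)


lam_max = b / T = 2.898e-3 / 36814 = 7.872e-08 m = 78.7201 nm

78.7201 nm


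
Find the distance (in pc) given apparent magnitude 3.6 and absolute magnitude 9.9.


d = 10^((m - M + 5)/5) = 10^((3.6 - 9.9 + 5)/5) = 0.5495

0.5495 pc


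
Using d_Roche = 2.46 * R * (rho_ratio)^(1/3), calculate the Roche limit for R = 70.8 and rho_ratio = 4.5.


d_Roche = 2.46 * 70.8 * 4.5^(1/3) = 287.545

287.545


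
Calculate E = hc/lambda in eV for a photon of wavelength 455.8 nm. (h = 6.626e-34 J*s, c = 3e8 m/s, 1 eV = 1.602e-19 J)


E = hc/lambda = 6.626e-34 * 3e8 / 4.558e-07 = 4.361e-19 J = 2.7223 eV

2.7223 eV


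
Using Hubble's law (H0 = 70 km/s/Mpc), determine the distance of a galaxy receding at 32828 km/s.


d = v / H0 = 32828 / 70 = 468.9714

468.9714 Mpc


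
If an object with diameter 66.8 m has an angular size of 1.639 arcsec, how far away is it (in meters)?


D = size / theta_rad, theta_rad = 1.639 * pi/(180*3600) = 7.946e-06, D = 8.407e+06

8.407e+06 m


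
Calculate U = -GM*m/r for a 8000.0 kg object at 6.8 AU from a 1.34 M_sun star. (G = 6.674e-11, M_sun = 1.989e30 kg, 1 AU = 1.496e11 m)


M = 1.34 * 1.989e30 kg = 2.66526e+30 kg; r = 6.8 AU * 1.496e11 m/AU = 1.01728e+12 m. U = -GM*m/r = -(6.674e-11 * 2.66526e+30 * 8000.0) / 1.01728e+12 = -1.399e+12

-1.399e+12 J


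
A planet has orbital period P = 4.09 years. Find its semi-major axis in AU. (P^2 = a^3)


a = P^(2/3) = 4.09^(2/3) = 2.5575

2.5575 AU


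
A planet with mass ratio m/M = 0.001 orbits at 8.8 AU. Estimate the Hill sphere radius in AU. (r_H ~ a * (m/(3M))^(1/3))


r_H = a * (m/3M)^(1/3) = 8.8 * (0.001/3)^(1/3) = 0.6102

0.6102 AU


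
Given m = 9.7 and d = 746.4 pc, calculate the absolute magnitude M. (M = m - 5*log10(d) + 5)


M = m - 5*log10(d) + 5 = 9.7 - 5*log10(746.4) + 5 = 0.3351

0.3351


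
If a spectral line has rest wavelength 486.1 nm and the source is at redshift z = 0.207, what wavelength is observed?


lam_obs = lam_emit * (1 + z) = 486.1 * (1 + 0.207) = 586.7227

586.7227 nm


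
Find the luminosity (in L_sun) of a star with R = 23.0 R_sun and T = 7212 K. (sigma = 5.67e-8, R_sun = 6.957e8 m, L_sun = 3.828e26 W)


R = 23.0 * 6.957e8 m = 1.60011e+10 m. L = 4*pi*R^2*sigma*T^4 = 4*pi*(1.60011e+10)^2 * 5.67e-8 * 7212^4 = 4.935321782e+29 W. L/L_sun = 4.935321782e+29 / 3.828e26 = 1289.269

1289.269 L_sun


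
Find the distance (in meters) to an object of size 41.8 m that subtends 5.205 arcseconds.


D = size / theta_rad, theta_rad = 5.205 * pi/(180*3600) = 2.523e-05, D = 1.656e+06

1.656e+06 m


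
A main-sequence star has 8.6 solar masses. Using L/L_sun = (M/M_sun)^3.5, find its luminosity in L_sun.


L/L_sun = (M/M_sun)^3.5 = 8.6^3.5 = 1865.2823

1865.2823 L_sun


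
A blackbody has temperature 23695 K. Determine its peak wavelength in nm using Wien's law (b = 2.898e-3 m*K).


lam_max = b / T = 2.898e-3 / 23695 = 1.223e-07 m = 122.3043 nm

122.3043 nm


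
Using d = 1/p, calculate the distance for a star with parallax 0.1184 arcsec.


d = 1/p = 1/0.1184 = 8.4459

8.4459 pc


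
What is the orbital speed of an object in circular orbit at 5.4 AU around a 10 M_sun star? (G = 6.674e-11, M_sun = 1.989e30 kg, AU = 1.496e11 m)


v = sqrt(GM/r) = sqrt(6.674e-11 * 1.989e+31 / 8.078e+11) = 40536.6463

40536.6463 m/s


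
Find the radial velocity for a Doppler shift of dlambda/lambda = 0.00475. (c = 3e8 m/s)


v = (dlambda/lambda) * c = 0.00475 * 3e8 = 1.425e+06

1.425e+06 m/s


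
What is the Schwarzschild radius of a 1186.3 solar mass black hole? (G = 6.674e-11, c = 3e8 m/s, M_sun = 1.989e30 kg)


M = 1186.3 * 1.989e30 kg = 2.3595507e+33 kg. rs = 2GM/c^2 = 2 * 6.674e-11 * 2.3595507e+33 / (3e8)^2 = 3.499e+06

3.499e+06 m


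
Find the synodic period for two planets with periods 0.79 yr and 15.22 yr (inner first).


1/P_syn = |1/P1 - 1/P2| = |1/0.79 - 1/15.22| => P_syn = 0.8333

0.8333 years


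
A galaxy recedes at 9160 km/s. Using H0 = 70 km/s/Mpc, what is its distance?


d = v / H0 = 9160 / 70 = 130.8571

130.8571 Mpc


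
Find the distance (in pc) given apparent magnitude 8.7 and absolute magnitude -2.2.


d = 10^((m - M + 5)/5) = 10^((8.7 - -2.2 + 5)/5) = 1513.5612

1513.5612 pc


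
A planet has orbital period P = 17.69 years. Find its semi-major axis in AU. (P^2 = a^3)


a = P^(2/3) = 17.69^(2/3) = 6.7892

6.7892 AU


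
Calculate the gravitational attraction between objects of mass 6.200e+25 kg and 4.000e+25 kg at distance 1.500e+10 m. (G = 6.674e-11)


F = G*m1*m2/r^2 = 6.674e-11 * 6.200e+25 * 4.000e+25 / (1.500e+10)^2 = 6.674e-11 * 2.480e+51 / 2.250e+20 = 7.356e+20

7.356e+20 N


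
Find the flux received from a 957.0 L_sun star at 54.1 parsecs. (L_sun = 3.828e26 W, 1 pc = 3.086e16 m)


F = L / (4*pi*d^2) = 3.663e+29 / (4*pi*(1.670e+18)^2) = 1.046e-08

1.046e-08 W/m^2


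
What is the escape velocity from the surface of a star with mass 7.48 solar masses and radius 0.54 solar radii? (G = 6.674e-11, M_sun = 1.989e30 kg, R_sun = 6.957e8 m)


M = 7.48 * 1.989e30 kg = 1.487772e+31 kg; R = 0.54 * 6.957e8 m = 3.75678e+08 m. v_esc = sqrt(2GM/R) = sqrt(2 * 6.674e-11 * 1.487772e+31 / 3.75678e+08) = 2.299e+06

2.299e+06 m/s


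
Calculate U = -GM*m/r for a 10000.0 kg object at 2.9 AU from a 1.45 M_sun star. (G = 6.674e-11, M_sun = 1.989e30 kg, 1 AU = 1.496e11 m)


M = 1.45 * 1.989e30 kg = 2.88405e+30 kg; r = 2.9 AU * 1.496e11 m/AU = 4.3384e+11 m. U = -GM*m/r = -(6.674e-11 * 2.88405e+30 * 10000.0) / 4.3384e+11 = -4.437e+12

-4.437e+12 J


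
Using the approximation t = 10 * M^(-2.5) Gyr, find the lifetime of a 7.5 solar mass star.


t = 10 * M^(-2.5) = 10 * 7.5^(-2.5) = 0.0649

0.0649 Gyr


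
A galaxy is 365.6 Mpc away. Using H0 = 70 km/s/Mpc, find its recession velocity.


v = H0 * d = 70 * 365.6 = 25592.0

25592.0 km/s


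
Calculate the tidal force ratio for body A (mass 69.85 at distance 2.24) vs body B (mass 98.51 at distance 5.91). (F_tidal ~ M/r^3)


Ratio = (M1/r1^3) / (M2/r2^3) = (69.85/2.24^3) / (98.51/5.91^3) = 13.0228

13.0228


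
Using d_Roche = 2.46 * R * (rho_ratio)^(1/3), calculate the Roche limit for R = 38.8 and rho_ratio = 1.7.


d_Roche = 2.46 * 38.8 * 1.7^(1/3) = 113.9156

113.9156


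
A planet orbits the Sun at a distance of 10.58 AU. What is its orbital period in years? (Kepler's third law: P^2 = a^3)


P = a^(3/2) = 10.58^1.5 = 34.4135

34.4135 years


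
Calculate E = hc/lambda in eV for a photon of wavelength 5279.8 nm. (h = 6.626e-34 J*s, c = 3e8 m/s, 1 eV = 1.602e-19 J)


E = hc/lambda = 6.626e-34 * 3e8 / 5.280e-06 = 3.765e-20 J = 0.235 eV

0.235 eV


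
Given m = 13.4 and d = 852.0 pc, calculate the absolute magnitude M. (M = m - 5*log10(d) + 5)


M = m - 5*log10(d) + 5 = 13.4 - 5*log10(852.0) + 5 = 3.7478

3.7478


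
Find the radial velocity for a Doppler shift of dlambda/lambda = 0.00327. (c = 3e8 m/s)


v = (dlambda/lambda) * c = 0.00327 * 3e8 = 981000.0

981000.0 m/s


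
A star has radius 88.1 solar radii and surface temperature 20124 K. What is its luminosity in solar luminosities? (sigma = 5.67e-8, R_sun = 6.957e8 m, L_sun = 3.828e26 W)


R = 88.1 * 6.957e8 m = 6.129117e+10 m. L = 4*pi*R^2*sigma*T^4 = 4*pi*(6.129117e+10)^2 * 5.67e-8 * 20124^4 = 4.389812604e+32 W. L/L_sun = 4.389812604e+32 / 3.828e26 = 1.147e+06

1.147e+06 L_sun


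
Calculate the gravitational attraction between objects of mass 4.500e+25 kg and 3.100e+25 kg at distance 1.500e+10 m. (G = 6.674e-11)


F = G*m1*m2/r^2 = 6.674e-11 * 4.500e+25 * 3.100e+25 / (1.500e+10)^2 = 6.674e-11 * 1.395e+51 / 2.250e+20 = 4.138e+20

4.138e+20 N


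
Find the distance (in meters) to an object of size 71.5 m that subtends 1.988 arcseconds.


D = size / theta_rad, theta_rad = 1.988 * pi/(180*3600) = 9.638e-06, D = 7.418e+06

7.418e+06 m


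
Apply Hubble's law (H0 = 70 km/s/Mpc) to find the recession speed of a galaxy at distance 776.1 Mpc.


v = H0 * d = 70 * 776.1 = 54327.0

54327.0 km/s


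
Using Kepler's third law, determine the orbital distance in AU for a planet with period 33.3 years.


a = P^(2/3) = 33.3^(2/3) = 10.3505

10.3505 AU


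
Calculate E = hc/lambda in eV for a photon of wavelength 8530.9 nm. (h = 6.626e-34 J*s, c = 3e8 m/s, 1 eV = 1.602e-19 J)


E = hc/lambda = 6.626e-34 * 3e8 / 8.531e-06 = 2.330e-20 J = 0.1455 eV

0.1455 eV


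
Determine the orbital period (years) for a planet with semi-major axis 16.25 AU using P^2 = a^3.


P = a^(3/2) = 16.25^1.5 = 65.5058

65.5058 years


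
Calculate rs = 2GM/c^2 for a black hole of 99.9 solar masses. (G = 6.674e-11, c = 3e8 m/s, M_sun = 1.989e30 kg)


M = 99.9 * 1.989e30 kg = 1.987011e+32 kg. rs = 2GM/c^2 = 2 * 6.674e-11 * 1.987011e+32 / (3e8)^2 = 294695.8092

294695.8092 m


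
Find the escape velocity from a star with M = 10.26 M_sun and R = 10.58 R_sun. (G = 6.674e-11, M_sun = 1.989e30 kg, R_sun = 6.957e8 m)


M = 10.26 * 1.989e30 kg = 2.040714e+31 kg; R = 10.58 * 6.957e8 m = 7.360506e+09 m. v_esc = sqrt(2GM/R) = sqrt(2 * 6.674e-11 * 2.040714e+31 / 7.360506e+09) = 608338.546

608338.546 m/s


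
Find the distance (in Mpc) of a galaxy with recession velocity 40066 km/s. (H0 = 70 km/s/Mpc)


d = v / H0 = 40066 / 70 = 572.3714

572.3714 Mpc


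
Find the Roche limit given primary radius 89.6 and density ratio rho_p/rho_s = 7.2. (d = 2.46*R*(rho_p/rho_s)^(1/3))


d_Roche = 2.46 * 89.6 * 7.2^(1/3) = 425.6186

425.6186


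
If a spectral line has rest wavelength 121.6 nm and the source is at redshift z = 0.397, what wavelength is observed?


lam_obs = lam_emit * (1 + z) = 121.6 * (1 + 0.397) = 169.8752

169.8752 nm


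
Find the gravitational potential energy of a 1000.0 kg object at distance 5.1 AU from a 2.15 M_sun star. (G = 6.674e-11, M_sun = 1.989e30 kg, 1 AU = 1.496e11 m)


M = 2.15 * 1.989e30 kg = 4.27635e+30 kg; r = 5.1 AU * 1.496e11 m/AU = 7.6296e+11 m. U = -GM*m/r = -(6.674e-11 * 4.27635e+30 * 1000.0) / 7.6296e+11 = -3.741e+11

-3.741e+11 J


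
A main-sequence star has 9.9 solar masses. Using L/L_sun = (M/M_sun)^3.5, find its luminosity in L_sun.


L/L_sun = (M/M_sun)^3.5 = 9.9^3.5 = 3052.9745

3052.9745 L_sun


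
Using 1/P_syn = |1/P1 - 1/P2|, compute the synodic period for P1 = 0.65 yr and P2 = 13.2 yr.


1/P_syn = |1/P1 - 1/P2| = |1/0.65 - 1/13.2| => P_syn = 0.6837

0.6837 years


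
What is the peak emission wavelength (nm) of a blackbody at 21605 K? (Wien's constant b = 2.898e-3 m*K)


lam_max = b / T = 2.898e-3 / 21605 = 1.341e-07 m = 134.1356 nm

134.1356 nm


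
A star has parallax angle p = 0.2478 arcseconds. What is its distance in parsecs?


d = 1/p = 1/0.2478 = 4.0355

4.0355 pc


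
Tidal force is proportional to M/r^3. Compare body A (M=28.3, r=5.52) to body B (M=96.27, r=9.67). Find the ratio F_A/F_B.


Ratio = (M1/r1^3) / (M2/r2^3) = (28.3/5.52^3) / (96.27/9.67^3) = 1.5804

1.5804


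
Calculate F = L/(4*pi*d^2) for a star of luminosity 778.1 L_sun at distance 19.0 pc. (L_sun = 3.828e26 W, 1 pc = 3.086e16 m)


F = L / (4*pi*d^2) = 2.979e+29 / (4*pi*(5.863e+17)^2) = 6.894e-08

6.894e-08 W/m^2


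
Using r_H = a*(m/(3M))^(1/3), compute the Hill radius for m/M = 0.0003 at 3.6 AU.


r_H = a * (m/3M)^(1/3) = 3.6 * (0.0003/3)^(1/3) = 0.1671

0.1671 AU


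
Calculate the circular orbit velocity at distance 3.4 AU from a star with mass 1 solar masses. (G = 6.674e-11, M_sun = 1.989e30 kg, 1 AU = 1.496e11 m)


v = sqrt(GM/r) = sqrt(6.674e-11 * 1.989e+30 / 5.086e+11) = 16154.9358

16154.9358 m/s


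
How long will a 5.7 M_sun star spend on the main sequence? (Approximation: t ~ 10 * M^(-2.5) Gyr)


t = 10 * M^(-2.5) = 10 * 5.7^(-2.5) = 0.1289

0.1289 Gyr


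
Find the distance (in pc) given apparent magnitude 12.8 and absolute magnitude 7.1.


d = 10^((m - M + 5)/5) = 10^((12.8 - 7.1 + 5)/5) = 138.0384

138.0384 pc


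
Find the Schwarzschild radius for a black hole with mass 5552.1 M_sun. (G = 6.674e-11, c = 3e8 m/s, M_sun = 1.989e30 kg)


M = 5552.1 * 1.989e30 kg = 1.10431269e+34 kg. rs = 2GM/c^2 = 2 * 6.674e-11 * 1.10431269e+34 / (3e8)^2 = 1.638e+07

1.638e+07 m


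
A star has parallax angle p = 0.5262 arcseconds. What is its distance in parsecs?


d = 1/p = 1/0.5262 = 1.9004

1.9004 pc


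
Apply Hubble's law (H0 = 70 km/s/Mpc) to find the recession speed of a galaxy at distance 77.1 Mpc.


v = H0 * d = 70 * 77.1 = 5397.0

5397.0 km/s


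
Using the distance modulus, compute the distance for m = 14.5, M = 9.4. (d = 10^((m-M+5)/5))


d = 10^((m - M + 5)/5) = 10^((14.5 - 9.4 + 5)/5) = 104.7129

104.7129 pc


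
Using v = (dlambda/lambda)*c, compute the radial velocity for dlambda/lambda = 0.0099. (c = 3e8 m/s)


v = (dlambda/lambda) * c = 0.0099 * 3e8 = 2.970e+06

2.970e+06 m/s


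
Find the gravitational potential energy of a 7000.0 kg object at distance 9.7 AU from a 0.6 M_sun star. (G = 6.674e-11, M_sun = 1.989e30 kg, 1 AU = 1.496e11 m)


M = 0.6 * 1.989e30 kg = 1.1934e+30 kg; r = 9.7 AU * 1.496e11 m/AU = 1.45112e+12 m. U = -GM*m/r = -(6.674e-11 * 1.1934e+30 * 7000.0) / 1.45112e+12 = -3.842e+11

-3.842e+11 J


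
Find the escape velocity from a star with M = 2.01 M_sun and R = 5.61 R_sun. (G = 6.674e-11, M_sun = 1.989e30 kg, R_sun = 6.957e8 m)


M = 2.01 * 1.989e30 kg = 3.99789e+30 kg; R = 5.61 * 6.957e8 m = 3.902877e+09 m. v_esc = sqrt(2GM/R) = sqrt(2 * 6.674e-11 * 3.99789e+30 / 3.902877e+09) = 369769.5008

369769.5008 m/s


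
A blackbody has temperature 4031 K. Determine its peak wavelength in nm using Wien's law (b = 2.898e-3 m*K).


lam_max = b / T = 2.898e-3 / 4031 = 7.189e-07 m = 718.9283 nm

718.9283 nm


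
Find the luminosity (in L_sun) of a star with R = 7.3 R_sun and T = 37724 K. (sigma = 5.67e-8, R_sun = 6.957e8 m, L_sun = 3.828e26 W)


R = 7.3 * 6.957e8 m = 5.07861e+09 m. L = 4*pi*R^2*sigma*T^4 = 4*pi*(5.07861e+09)^2 * 5.67e-8 * 37724^4 = 3.721804825e+31 W. L/L_sun = 3.721804825e+31 / 3.828e26 = 97225.8314

97225.8314 L_sun


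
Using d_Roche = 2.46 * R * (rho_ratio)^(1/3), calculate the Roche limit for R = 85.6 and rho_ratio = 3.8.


d_Roche = 2.46 * 85.6 * 3.8^(1/3) = 328.6019

328.6019


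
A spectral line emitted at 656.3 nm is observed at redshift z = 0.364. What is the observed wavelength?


lam_obs = lam_emit * (1 + z) = 656.3 * (1 + 0.364) = 895.1932

895.1932 nm


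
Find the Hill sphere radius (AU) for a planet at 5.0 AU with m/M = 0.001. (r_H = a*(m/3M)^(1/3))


r_H = a * (m/3M)^(1/3) = 5.0 * (0.001/3)^(1/3) = 0.3467

0.3467 AU


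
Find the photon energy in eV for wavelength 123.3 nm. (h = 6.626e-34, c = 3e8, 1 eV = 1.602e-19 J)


E = hc/lambda = 6.626e-34 * 3e8 / 1.233e-07 = 1.612e-18 J = 10.0635 eV

10.0635 eV


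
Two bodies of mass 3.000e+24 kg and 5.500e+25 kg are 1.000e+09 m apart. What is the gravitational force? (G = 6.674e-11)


F = G*m1*m2/r^2 = 6.674e-11 * 3.000e+24 * 5.500e+25 / (1.000e+09)^2 = 6.674e-11 * 1.650e+50 / 1.000e+18 = 1.101e+22

1.101e+22 N


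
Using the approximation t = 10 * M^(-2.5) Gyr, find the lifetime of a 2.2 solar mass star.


t = 10 * M^(-2.5) = 10 * 2.2^(-2.5) = 1.393

1.393 Gyr


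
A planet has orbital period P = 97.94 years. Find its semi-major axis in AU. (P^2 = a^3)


a = P^(2/3) = 97.94^(2/3) = 21.2474

21.2474 AU


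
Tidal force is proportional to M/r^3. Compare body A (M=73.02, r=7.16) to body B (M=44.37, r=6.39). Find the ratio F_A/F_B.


Ratio = (M1/r1^3) / (M2/r2^3) = (73.02/7.16^3) / (44.37/6.39^3) = 1.1698

1.1698


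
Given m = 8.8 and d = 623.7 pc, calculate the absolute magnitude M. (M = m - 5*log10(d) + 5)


M = m - 5*log10(d) + 5 = 8.8 - 5*log10(623.7) + 5 = -0.1749

-0.1749


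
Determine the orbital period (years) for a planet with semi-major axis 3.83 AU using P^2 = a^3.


P = a^(3/2) = 3.83^1.5 = 7.4955

7.4955 years


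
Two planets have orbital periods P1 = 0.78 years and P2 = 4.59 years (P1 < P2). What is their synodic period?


1/P_syn = |1/P1 - 1/P2| = |1/0.78 - 1/4.59| => P_syn = 0.9397

0.9397 years


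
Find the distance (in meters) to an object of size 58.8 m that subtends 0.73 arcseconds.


D = size / theta_rad, theta_rad = 0.73 * pi/(180*3600) = 3.539e-06, D = 1.661e+07

1.661e+07 m


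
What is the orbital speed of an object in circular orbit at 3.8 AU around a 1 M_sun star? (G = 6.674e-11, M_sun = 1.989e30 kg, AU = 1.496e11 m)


v = sqrt(GM/r) = sqrt(6.674e-11 * 1.989e+30 / 5.685e+11) = 15281.0395

15281.0395 m/s


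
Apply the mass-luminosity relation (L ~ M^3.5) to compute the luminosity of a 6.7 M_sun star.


L/L_sun = (M/M_sun)^3.5 = 6.7^3.5 = 778.5057

778.5057 L_sun


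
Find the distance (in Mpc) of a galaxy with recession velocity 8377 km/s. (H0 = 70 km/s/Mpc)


d = v / H0 = 8377 / 70 = 119.6714

119.6714 Mpc


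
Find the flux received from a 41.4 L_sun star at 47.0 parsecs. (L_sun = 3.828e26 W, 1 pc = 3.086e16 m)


F = L / (4*pi*d^2) = 1.585e+28 / (4*pi*(1.450e+18)^2) = 5.995e-10

5.995e-10 W/m^2


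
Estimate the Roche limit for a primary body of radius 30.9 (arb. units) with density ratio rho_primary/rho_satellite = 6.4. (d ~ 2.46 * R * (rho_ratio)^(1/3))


d_Roche = 2.46 * 30.9 * 6.4^(1/3) = 141.1303

141.1303


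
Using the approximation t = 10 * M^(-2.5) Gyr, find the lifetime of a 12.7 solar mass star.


t = 10 * M^(-2.5) = 10 * 12.7^(-2.5) = 0.0174

0.0174 Gyr


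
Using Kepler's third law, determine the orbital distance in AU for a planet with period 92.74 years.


a = P^(2/3) = 92.74^(2/3) = 20.4886

20.4886 AU


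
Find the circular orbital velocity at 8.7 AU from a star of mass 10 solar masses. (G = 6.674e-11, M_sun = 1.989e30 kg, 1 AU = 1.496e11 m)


v = sqrt(GM/r) = sqrt(6.674e-11 * 1.989e+31 / 1.302e+12) = 31936.3346

31936.3346 m/s


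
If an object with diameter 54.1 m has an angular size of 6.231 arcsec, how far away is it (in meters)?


D = size / theta_rad, theta_rad = 6.231 * pi/(180*3600) = 3.021e-05, D = 1.791e+06

1.791e+06 m


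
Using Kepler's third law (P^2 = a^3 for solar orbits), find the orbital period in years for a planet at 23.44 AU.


P = a^(3/2) = 23.44^1.5 = 113.4845

113.4845 years


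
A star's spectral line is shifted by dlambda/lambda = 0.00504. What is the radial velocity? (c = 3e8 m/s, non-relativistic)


v = (dlambda/lambda) * c = 0.00504 * 3e8 = 1.512e+06

1.512e+06 m/s


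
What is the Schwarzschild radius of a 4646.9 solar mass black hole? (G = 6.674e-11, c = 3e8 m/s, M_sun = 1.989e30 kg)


M = 4646.9 * 1.989e30 kg = 9.2426841e+33 kg. rs = 2GM/c^2 = 2 * 6.674e-11 * 9.2426841e+33 / (3e8)^2 = 1.371e+07

1.371e+07 m


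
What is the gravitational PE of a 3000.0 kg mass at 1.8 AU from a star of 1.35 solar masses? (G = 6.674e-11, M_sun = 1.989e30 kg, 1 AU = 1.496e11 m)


M = 1.35 * 1.989e30 kg = 2.68515e+30 kg; r = 1.8 AU * 1.496e11 m/AU = 2.6928e+11 m. U = -GM*m/r = -(6.674e-11 * 2.68515e+30 * 3000.0) / 2.6928e+11 = -1.997e+12

-1.997e+12 J


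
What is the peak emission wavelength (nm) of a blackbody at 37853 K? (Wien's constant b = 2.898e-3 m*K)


lam_max = b / T = 2.898e-3 / 37853 = 7.656e-08 m = 76.5593 nm

76.5593 nm


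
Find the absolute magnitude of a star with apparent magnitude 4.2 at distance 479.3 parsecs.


M = m - 5*log10(d) + 5 = 4.2 - 5*log10(479.3) + 5 = -4.203

-4.203


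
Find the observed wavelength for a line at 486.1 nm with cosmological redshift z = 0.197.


lam_obs = lam_emit * (1 + z) = 486.1 * (1 + 0.197) = 581.8617

581.8617 nm


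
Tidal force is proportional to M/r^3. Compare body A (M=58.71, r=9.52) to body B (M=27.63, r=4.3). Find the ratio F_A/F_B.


Ratio = (M1/r1^3) / (M2/r2^3) = (58.71/9.52^3) / (27.63/4.3^3) = 0.1958

0.1958


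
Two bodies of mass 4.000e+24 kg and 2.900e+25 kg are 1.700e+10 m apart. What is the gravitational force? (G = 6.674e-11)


F = G*m1*m2/r^2 = 6.674e-11 * 4.000e+24 * 2.900e+25 / (1.700e+10)^2 = 6.674e-11 * 1.160e+50 / 2.890e+20 = 2.679e+19

2.679e+19 N


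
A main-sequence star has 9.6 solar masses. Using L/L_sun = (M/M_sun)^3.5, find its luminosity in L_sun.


L/L_sun = (M/M_sun)^3.5 = 9.6^3.5 = 2741.2542

2741.2542 L_sun


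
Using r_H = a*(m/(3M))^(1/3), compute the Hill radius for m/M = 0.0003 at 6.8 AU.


r_H = a * (m/3M)^(1/3) = 6.8 * (0.0003/3)^(1/3) = 0.3156

0.3156 AU


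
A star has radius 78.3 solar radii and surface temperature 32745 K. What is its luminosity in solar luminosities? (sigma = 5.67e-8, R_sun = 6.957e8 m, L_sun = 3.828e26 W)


R = 78.3 * 6.957e8 m = 5.447331e+10 m. L = 4*pi*R^2*sigma*T^4 = 4*pi*(5.447331e+10)^2 * 5.67e-8 * 32745^4 = 2.430750775e+33 W. L/L_sun = 2.430750775e+33 / 3.828e26 = 6.350e+06

6.350e+06 L_sun


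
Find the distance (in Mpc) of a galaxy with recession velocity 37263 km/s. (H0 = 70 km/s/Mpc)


d = v / H0 = 37263 / 70 = 532.3286

532.3286 Mpc


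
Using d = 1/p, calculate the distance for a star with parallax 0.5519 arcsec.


d = 1/p = 1/0.5519 = 1.8119

1.8119 pc


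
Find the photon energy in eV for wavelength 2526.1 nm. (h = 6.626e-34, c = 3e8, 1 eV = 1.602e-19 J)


E = hc/lambda = 6.626e-34 * 3e8 / 2.526e-06 = 7.869e-20 J = 0.4912 eV

0.4912 eV


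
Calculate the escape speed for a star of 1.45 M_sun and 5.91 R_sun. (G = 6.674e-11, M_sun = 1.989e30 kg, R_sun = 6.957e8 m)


M = 1.45 * 1.989e30 kg = 2.88405e+30 kg; R = 5.91 * 6.957e8 m = 4.111587e+09 m. v_esc = sqrt(2GM/R) = sqrt(2 * 6.674e-11 * 2.88405e+30 / 4.111587e+09) = 305988.2498

305988.2498 m/s


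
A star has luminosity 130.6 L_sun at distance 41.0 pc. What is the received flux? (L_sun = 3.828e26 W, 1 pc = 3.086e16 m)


F = L / (4*pi*d^2) = 4.999e+28 / (4*pi*(1.265e+18)^2) = 2.485e-09

2.485e-09 W/m^2


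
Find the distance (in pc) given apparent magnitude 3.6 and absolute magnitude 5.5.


d = 10^((m - M + 5)/5) = 10^((3.6 - 5.5 + 5)/5) = 4.1687

4.1687 pc


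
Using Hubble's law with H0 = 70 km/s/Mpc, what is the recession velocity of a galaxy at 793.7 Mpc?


v = H0 * d = 70 * 793.7 = 55559.0

55559.0 km/s


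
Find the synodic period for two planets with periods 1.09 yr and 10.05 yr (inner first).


1/P_syn = |1/P1 - 1/P2| = |1/1.09 - 1/10.05| => P_syn = 1.2226

1.2226 years


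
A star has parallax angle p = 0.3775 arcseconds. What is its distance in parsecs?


d = 1/p = 1/0.3775 = 2.649

2.649 pc


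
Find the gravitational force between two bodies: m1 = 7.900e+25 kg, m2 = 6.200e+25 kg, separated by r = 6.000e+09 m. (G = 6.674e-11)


F = G*m1*m2/r^2 = 6.674e-11 * 7.900e+25 * 6.200e+25 / (6.000e+09)^2 = 6.674e-11 * 4.898e+51 / 3.600e+19 = 9.080e+21

9.080e+21 N


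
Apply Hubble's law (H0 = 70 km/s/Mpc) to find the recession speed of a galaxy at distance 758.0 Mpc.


v = H0 * d = 70 * 758.0 = 53060.0

53060.0 km/s


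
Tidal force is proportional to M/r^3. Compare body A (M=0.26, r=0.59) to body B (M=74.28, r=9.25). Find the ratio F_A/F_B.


Ratio = (M1/r1^3) / (M2/r2^3) = (0.26/0.59^3) / (74.28/9.25^3) = 13.4887

13.4887


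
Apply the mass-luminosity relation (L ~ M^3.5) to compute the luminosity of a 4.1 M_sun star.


L/L_sun = (M/M_sun)^3.5 = 4.1^3.5 = 139.5544

139.5544 L_sun


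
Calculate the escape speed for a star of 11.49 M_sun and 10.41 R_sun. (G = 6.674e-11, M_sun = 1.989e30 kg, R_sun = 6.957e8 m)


M = 11.49 * 1.989e30 kg = 2.285361e+31 kg; R = 10.41 * 6.957e8 m = 7.242237e+09 m. v_esc = sqrt(2GM/R) = sqrt(2 * 6.674e-11 * 2.285361e+31 / 7.242237e+09) = 649006.6376

649006.6376 m/s


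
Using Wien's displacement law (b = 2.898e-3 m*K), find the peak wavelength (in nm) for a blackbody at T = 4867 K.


lam_max = b / T = 2.898e-3 / 4867 = 5.954e-07 m = 595.4387 nm

595.4387 nm


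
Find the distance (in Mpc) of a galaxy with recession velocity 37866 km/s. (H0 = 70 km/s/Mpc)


d = v / H0 = 37866 / 70 = 540.9429

540.9429 Mpc


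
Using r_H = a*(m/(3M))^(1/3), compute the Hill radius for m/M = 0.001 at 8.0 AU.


r_H = a * (m/3M)^(1/3) = 8.0 * (0.001/3)^(1/3) = 0.5547

0.5547 AU


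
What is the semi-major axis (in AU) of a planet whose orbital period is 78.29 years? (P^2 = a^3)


a = P^(2/3) = 78.29^(2/3) = 18.3008

18.3008 AU


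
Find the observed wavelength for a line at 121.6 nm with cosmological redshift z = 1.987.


lam_obs = lam_emit * (1 + z) = 121.6 * (1 + 1.987) = 363.2192

363.2192 nm


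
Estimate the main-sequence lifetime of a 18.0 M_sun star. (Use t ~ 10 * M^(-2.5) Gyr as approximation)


t = 10 * M^(-2.5) = 10 * 18.0^(-2.5) = 0.0073

0.0073 Gyr


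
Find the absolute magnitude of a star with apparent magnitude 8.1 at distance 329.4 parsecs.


M = m - 5*log10(d) + 5 = 8.1 - 5*log10(329.4) + 5 = 0.5114

0.5114


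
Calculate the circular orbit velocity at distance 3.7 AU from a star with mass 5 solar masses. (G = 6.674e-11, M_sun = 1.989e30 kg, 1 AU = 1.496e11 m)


v = sqrt(GM/r) = sqrt(6.674e-11 * 9.945e+30 / 5.535e+11) = 34628.1138

34628.1138 m/s


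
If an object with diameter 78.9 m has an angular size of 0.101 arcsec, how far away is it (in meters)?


D = size / theta_rad, theta_rad = 0.101 * pi/(180*3600) = 4.897e-07, D = 1.611e+08

1.611e+08 m


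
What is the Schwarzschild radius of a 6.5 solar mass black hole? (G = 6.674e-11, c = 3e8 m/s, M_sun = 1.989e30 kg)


M = 6.5 * 1.989e30 kg = 1.29285e+31 kg. rs = 2GM/c^2 = 2 * 6.674e-11 * 1.29285e+31 / (3e8)^2 = 19174.402

19174.402 m


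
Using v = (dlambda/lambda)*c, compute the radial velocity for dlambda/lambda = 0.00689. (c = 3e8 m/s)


v = (dlambda/lambda) * c = 0.00689 * 3e8 = 2.067e+06

2.067e+06 m/s


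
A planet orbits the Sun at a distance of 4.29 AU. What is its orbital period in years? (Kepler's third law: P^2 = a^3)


P = a^(3/2) = 4.29^1.5 = 8.8856

8.8856 years


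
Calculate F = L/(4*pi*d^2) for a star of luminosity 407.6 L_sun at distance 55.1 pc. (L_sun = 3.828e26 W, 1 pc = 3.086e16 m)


F = L / (4*pi*d^2) = 1.560e+29 / (4*pi*(1.700e+18)^2) = 4.294e-09

4.294e-09 W/m^2


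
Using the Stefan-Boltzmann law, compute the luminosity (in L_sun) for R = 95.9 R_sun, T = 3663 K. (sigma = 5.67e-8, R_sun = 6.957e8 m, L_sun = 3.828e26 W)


R = 95.9 * 6.957e8 m = 6.671763e+10 m. L = 4*pi*R^2*sigma*T^4 = 4*pi*(6.671763e+10)^2 * 5.67e-8 * 3663^4 = 5.709812127e+29 W. L/L_sun = 5.709812127e+29 / 3.828e26 = 1491.5915

1491.5915 L_sun


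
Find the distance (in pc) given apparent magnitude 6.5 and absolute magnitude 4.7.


d = 10^((m - M + 5)/5) = 10^((6.5 - 4.7 + 5)/5) = 22.9087

22.9087 pc


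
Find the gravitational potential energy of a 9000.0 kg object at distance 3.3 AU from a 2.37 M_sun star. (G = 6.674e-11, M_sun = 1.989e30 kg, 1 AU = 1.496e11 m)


M = 2.37 * 1.989e30 kg = 4.71393e+30 kg; r = 3.3 AU * 1.496e11 m/AU = 4.9368e+11 m. U = -GM*m/r = -(6.674e-11 * 4.71393e+30 * 9000.0) / 4.9368e+11 = -5.735e+12

-5.735e+12 J


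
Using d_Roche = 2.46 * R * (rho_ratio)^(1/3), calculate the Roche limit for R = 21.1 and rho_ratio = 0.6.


d_Roche = 2.46 * 21.1 * 0.6^(1/3) = 43.7792

43.7792


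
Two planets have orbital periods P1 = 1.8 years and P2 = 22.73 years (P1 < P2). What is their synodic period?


1/P_syn = |1/P1 - 1/P2| = |1/1.8 - 1/22.73| => P_syn = 1.9548

1.9548 years


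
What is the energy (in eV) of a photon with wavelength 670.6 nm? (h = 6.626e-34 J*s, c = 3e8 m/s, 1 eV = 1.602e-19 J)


E = hc/lambda = 6.626e-34 * 3e8 / 6.706e-07 = 2.964e-19 J = 1.8503 eV

1.8503 eV


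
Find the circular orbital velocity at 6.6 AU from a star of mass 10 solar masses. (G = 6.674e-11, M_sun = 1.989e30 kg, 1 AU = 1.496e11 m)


v = sqrt(GM/r) = sqrt(6.674e-11 * 1.989e+31 / 9.874e+11) = 36666.7762

36666.7762 m/s


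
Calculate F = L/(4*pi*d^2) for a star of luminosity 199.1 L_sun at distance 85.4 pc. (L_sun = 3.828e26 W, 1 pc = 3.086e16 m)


F = L / (4*pi*d^2) = 7.622e+28 / (4*pi*(2.635e+18)^2) = 8.732e-10

8.732e-10 W/m^2


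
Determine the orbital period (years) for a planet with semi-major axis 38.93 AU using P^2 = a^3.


P = a^(3/2) = 38.93^1.5 = 242.8995

242.8995 years


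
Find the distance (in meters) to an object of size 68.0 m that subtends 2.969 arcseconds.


D = size / theta_rad, theta_rad = 2.969 * pi/(180*3600) = 1.439e-05, D = 4.724e+06

4.724e+06 m


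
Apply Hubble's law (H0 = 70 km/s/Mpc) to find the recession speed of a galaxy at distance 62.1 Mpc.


v = H0 * d = 70 * 62.1 = 4347.0

4347.0 km/s
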